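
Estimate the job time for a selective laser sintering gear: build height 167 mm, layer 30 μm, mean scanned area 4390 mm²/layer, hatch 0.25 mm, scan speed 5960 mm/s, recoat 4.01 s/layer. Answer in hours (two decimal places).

10.76 hours

Layer count = ceil(167 / 0.03) = 5567.
Hatch length per layer = 4390 / 0.25 = 17560 mm.
Scan time per layer = 17560 / 5960 = 2.9463 s.
Layer cycle = 2.9463 + 4.01 = 6.9563 s.
Total: 5567 × 6.9563 s = 38725.7221 s → 10.76 hours.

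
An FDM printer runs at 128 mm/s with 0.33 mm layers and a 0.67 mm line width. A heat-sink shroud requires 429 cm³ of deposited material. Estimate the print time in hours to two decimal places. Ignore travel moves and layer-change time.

4.21 hours

Bead cross-section: 0.33 × 0.67 → 0.2211 mm².
Path length: 429000 mm³ / 0.2211 mm² → 1940298.5 mm.
Print-move time: 1940298.5 / 128 → 15158.6 s.
That's 15158.6 s → 4.21 hours.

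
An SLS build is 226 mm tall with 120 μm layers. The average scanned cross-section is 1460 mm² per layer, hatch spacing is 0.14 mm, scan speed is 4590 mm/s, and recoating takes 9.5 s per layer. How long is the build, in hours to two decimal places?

6.16 hours

Number of layers: 226 / 0.12 → 1884 (rounded up).
Hatch length per layer: 1460 / 0.14 → 10428.6 mm.
Per-layer scan time = 10428.6 / 4590, so 2.272 s.
Time per layer = 2.272 + 9.5 = 11.772 s.
Total: 1884 × 11.772 s = 22178.448 s → 6.16 hours.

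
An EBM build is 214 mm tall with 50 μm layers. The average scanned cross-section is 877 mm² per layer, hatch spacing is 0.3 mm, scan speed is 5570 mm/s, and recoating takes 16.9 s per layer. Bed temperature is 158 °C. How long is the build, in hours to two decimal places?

20.72 hours

Layers = ⌈214/0.05⌉ = 4280.
Scan path per layer = 877 / 0.3 = 2923.3 mm.
Scan time per layer: 2923.3 / 5570 → 0.5248 s.
Layer cycle = 0.5248 + 16.9, so 17.4248 s.
Build time = 4280 × 17.4248 = 74578.144 s = 20.72 hours.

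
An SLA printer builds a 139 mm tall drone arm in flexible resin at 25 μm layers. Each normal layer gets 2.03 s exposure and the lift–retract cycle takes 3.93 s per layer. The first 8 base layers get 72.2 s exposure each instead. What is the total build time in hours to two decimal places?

Number of layers: 139 / 0.025 → 5560 (rounded up).
Burn-in layers = 8 × (72.2 + 3.93), so 609.04 s.
Normal layers = 5552 × (2.03 + 3.93), so 33089.92 s.
Total = 609.04 + 33089.92 = 33698.96 s = 9.36 hours.

9.36 hours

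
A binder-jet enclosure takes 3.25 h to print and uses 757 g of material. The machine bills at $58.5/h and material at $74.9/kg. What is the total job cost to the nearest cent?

$246.82

Machine cost = 58.5 × 3.25 = $190.125.
Material cost = 74.9 × 757/1000 = $56.6993.
Total = 190.125 + 56.6993 = 246.8243 ≈ $246.82.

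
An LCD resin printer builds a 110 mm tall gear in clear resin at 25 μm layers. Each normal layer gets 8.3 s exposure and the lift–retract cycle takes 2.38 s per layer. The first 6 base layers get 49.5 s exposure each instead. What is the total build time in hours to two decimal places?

Number of layers: 110 / 0.025 → 4400 (rounded up).
Bottom layers = 6 × (49.5 + 2.38) = 311.28 s.
Normal layers = 4394 × (8.3 + 2.38) = 46927.92 s.
Total = 311.28 + 46927.92 = 47239.2 s = 13.12 hours.

13.12 hours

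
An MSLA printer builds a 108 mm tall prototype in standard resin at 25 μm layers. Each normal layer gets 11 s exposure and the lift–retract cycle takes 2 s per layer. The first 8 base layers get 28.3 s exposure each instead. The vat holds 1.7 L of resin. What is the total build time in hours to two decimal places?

Layers = ⌈108/0.025⌉ = 4320.
Base layers: 8 × (28.3 + 2) → 242.4 s.
Regular layers = 4312 × (11 + 2), so 56056 s.
Sum: 242.4 + 56056 = 56298.4 s → 15.64 hours.

15.64 hours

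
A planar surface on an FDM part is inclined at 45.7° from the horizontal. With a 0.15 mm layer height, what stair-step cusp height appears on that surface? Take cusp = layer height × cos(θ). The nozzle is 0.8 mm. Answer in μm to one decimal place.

104.8 μm

h_c = t·cos θ = 0.15 × 0.6984 = 0.10476 mm (104.8 μm).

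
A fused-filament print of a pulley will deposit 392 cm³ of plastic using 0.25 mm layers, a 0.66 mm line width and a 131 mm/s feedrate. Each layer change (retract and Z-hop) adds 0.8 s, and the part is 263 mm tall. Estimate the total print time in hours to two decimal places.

5.27 hours

Extrusion cross-section = 0.25 × 0.66, so 0.165 mm².
Toolpath length = 392 cm³ / 0.165 mm² = 392000 / 0.165 = 2375757.6 mm.
Extrusion time: 2375757.6 / 131 → 18135.6 s.
Number of layers: 263 / 0.25 → 1052 (rounded up).
Layer-change overhead: 1052 × 0.8 → 841.6 s.
Altogether 18135.6 + 841.6 = 18977.2 s, i.e. 5.27 hours.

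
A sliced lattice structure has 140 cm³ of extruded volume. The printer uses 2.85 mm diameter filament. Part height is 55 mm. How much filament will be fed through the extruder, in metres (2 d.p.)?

21.95 m

Cross-section of 2.85 mm filament: π·(2.85/2)² = 6.3794 mm².
Length = 140 cm³ / 6.3794 mm² = 140000 / 6.3794 = 21945.64 mm = 21.95 m.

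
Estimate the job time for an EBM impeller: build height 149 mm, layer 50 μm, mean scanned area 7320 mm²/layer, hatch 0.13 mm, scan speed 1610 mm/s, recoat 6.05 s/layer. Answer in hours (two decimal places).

Number of layers: 149 / 0.05 → 2980 (rounded up).
Scan path per layer = 7320 / 0.13, so 56307.7 mm.
Beam time per layer = 56307.7 / 1610 = 34.9737 s.
Layer cycle: 34.9737 + 6.05 → 41.0237 s.
2980 layers × 41.0237 s/layer = 122250.626 s, i.e. 33.96 hours.

33.96 hours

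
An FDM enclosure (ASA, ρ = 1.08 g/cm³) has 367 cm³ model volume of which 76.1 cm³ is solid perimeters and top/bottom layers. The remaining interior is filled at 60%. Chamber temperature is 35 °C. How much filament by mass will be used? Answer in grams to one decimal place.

Interior volume: 367 − 76.1 → 290.9 cm³.
Deposited infill = 0.60 × 290.9, so 174.54 cm³.
Deposited volume = 76.1 + 174.54 = 250.64 cm³.
Mass: 250.64 × 1.08 → 270.6912 g.

270.7 g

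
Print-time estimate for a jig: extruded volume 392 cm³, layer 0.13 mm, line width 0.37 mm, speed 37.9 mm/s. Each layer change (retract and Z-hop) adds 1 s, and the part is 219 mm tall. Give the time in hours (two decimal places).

Extrusion cross-section = 0.13 × 0.37, so 0.0481 mm².
Toolpath length = 392 cm³ / 0.0481 mm² = 392000 / 0.0481 = 8149688.1 mm.
Extrusion time = 8149688.1 / 37.9 = 215031.3 s.
Number of layers: 219 / 0.13 → 1685 (rounded up).
Non-print overhead: 1685 × 1 → 1685 s.
Altogether 215031.3 + 1685 = 216716.3 s, i.e. 60.20 hours.

60.20 hours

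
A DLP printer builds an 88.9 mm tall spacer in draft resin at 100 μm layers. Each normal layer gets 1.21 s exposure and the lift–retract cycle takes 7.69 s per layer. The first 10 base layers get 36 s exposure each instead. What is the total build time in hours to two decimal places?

2.29 hours

Layer count = ceil(88.9 / 0.1) = 889.
Burn-in layers: 10 × (36 + 7.69) → 436.9 s.
Normal layers: 879 × (1.21 + 7.69) → 7823.1 s.
Sum: 436.9 + 7823.1 = 8260 s → 2.29 hours.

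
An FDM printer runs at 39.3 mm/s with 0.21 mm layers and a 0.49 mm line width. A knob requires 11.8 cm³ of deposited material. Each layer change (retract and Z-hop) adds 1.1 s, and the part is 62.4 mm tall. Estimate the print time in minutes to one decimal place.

54.1 minutes

Line area = 0.21 × 0.49 = 0.1029 mm².
Total extruded path = 11800/0.1029 = 114674.4 mm.
Extrusion time: 114674.4 / 39.3 → 2917.9 s.
Number of layers: 62.4 / 0.21 → 298 (rounded up).
Z-hop total = 298 × 1.1 = 327.8 s.
Total = 2917.9 + 327.8 = 3245.7 s = 54.1 minutes.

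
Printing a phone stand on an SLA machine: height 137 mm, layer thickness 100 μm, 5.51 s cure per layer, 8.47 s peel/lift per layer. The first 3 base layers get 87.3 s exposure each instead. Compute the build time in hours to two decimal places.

Number of layers: 137 / 0.1 → 1370 (rounded up).
Base layers: 3 × (87.3 + 8.47) → 287.31 s.
Normal layers = 1367 × (5.51 + 8.47) = 19110.66 s.
Total = 287.31 + 19110.66 = 19397.97 s = 5.39 hours.

5.39 hours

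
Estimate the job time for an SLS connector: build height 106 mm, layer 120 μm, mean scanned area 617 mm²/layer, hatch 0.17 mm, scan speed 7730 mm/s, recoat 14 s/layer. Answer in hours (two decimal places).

Layer count = ceil(106 / 0.12) = 884.
Per-layer scan distance = 617 / 0.17, so 3629.4 mm.
Per-layer scan time: 3629.4 / 7730 → 0.4695 s.
Layer cycle: 0.4695 + 14 → 14.4695 s.
884 layers × 14.4695 s/layer = 12791.038 s, i.e. 3.55 hours.

3.55 hours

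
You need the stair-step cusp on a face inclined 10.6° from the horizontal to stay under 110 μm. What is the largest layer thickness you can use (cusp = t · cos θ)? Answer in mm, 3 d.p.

t = h_c / cos θ = 0.11 / 0.9829 = 0.112 mm.

0.112 mm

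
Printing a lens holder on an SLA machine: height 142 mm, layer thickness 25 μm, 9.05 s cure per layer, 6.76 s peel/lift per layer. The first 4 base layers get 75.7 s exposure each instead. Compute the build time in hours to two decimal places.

Layer count = ceil(142 / 0.025) = 5680.
Bottom layers = 4 × (75.7 + 6.76), so 329.84 s.
Normal layers = 5676 × (9.05 + 6.76), so 89737.56 s.
Sum: 329.84 + 89737.56 = 90067.4 s → 25.02 hours.

25.02 hours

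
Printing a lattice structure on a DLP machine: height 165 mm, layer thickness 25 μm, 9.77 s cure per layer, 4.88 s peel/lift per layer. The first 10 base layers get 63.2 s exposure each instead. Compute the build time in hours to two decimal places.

27.01 hours

Layer count = ceil(165 / 0.025) = 6600.
Bottom layers = 10 × (63.2 + 4.88) = 680.8 s.
Remaining layers = 6590 × (9.77 + 4.88) = 96543.5 s.
Total = 680.8 + 96543.5 = 97224.3 s = 27.01 hours.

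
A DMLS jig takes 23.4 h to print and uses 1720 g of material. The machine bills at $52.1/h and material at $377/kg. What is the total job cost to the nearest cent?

Time charge = 52.1 × 23.4, so $1219.14.
Feedstock cost = 377 × 1720/1000 = $648.44.
Job cost: 1219.14 + 648.44 = $1867.58.

$1867.58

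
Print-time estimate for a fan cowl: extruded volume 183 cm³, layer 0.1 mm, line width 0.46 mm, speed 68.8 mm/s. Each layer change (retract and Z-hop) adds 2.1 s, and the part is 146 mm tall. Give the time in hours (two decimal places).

Bead cross-section = 0.1 × 0.46 = 0.046 mm².
Path length: 183000 mm³ / 0.046 mm² → 3978260.9 mm.
Print-move time: 3978260.9 / 68.8 → 57823.6 s.
Layer count = ceil(146 / 0.1) = 1460.
Non-print overhead: 1460 × 2.1 → 3066 s.
Altogether 57823.6 + 3066 = 60889.6 s, i.e. 16.91 hours.

16.91 hours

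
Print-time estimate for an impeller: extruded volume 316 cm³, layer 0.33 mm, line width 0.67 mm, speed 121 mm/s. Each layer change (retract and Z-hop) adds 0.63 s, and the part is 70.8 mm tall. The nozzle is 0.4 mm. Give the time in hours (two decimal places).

3.32 hours

Line area: 0.33 × 0.67 → 0.2211 mm².
Toolpath length = 316 cm³ / 0.2211 mm² = 316000 / 0.2211 = 1429217.5 mm.
Print-move time = 1429217.5 / 121, so 11811.7 s.
Layers = ⌈70.8/0.33⌉ = 215.
Z-hop total = 215 × 0.63 = 135.45 s.
Total = 11811.7 + 135.45 = 11947.15 s = 3.32 hours.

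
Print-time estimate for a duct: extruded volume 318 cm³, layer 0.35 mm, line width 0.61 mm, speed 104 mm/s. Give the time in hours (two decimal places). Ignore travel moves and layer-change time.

Bead cross-section = 0.35 × 0.61, so 0.2135 mm².
Path length: 318000 mm³ / 0.2135 mm² → 1489461.4 mm.
Extrusion time: 1489461.4 / 104 → 14321.7 s.
In the requested units: 14321.7 s = 3.98 hours.

3.98 hours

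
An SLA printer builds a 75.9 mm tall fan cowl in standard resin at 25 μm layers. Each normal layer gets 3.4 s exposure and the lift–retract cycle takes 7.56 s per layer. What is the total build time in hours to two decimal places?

Number of layers: 75.9 / 0.025 → 3036 (rounded up).
Each layer takes: 3.4 + 7.56 → 10.96 s.
Build time: 3036 × 10.96 s = 33274.56 s, i.e. 9.24 hours.

9.24 hours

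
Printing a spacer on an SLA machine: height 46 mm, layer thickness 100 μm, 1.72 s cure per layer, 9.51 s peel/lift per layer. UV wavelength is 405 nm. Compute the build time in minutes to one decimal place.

Layers = ⌈46/0.1⌉ = 460.
Each layer takes: 1.72 + 9.51 → 11.23 s.
Build time: 460 × 11.23 s = 5165.8 s, i.e. 86.1 minutes.

86.1 minutes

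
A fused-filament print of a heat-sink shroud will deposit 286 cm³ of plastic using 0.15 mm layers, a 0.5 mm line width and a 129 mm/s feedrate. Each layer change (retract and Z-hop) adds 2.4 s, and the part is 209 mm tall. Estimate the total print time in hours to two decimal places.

9.14 hours

Line area = 0.15 × 0.5, so 0.075 mm².
Path length: 286000 mm³ / 0.075 mm² → 3813333.3 mm.
Extrusion time = 3813333.3 / 129 = 29560.7 s.
Number of layers: 209 / 0.15 → 1394 (rounded up).
Z-hop total = 1394 × 2.4 = 3345.6 s.
Total = 29560.7 + 3345.6 = 32906.3 s = 9.14 hours.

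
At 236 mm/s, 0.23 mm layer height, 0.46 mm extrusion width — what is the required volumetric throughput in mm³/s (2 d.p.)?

24.97

Bead cross-section: 0.23 × 0.46 → 0.1058 mm².
Volumetric flow = 236 × 0.1058 = 24.97 mm³/s.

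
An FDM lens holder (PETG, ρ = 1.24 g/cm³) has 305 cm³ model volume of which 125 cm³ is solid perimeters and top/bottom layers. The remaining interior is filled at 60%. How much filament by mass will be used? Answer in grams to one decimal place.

Volume inside the shell = 305 − 125 = 180 cm³.
Infill deposited = 0.60 × 180, so 108 cm³.
Total printed volume: 125 + 108 → 233 cm³.
Mass: 233 × 1.24 → 288.92 g.

288.9 g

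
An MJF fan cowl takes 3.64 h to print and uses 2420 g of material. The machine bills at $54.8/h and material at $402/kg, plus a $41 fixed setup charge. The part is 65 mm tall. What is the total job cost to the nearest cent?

$1213.31

Machine-time cost: 54.8 × 3.64 → $199.472.
Material cost: 402 × 2420/1000 → $972.84.
Total = 199.472 + 972.84 + 41 = 1213.312 ≈ $1213.31.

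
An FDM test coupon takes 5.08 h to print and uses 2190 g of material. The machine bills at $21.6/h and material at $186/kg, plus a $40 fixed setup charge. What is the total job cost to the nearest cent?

Machine cost: 21.6 × 5.08 → $109.728.
Feedstock cost = 186 × 2190/1000 = $407.34.
Total = 109.728 + 407.34 + 40 = 557.068 ≈ $557.07.

$557.07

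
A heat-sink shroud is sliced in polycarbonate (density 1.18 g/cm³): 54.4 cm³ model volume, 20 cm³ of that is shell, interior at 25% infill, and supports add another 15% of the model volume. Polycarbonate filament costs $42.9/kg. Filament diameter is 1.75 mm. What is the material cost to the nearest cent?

$1.86

Infill region: 54.4 − 20 → 34.4 cm³.
Infill deposited: 0.25 × 34.4 → 8.6 cm³.
Support = 0.15 × 54.4, so 8.16 cm³.
Deposited volume = 20 + 8.6 + 8.16, so 36.76 cm³.
Mass = 36.76 × 1.18, so 43.3768 g.
Cost = 43.3768 g / 1000 × $42.9/kg = $1.86.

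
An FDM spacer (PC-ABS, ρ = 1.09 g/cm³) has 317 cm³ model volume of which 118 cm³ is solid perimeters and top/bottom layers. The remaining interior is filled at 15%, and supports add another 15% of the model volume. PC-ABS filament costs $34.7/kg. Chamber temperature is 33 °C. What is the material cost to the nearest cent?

$7.39

Interior volume: 317 − 118 → 199 cm³.
Infill volume = 0.15 × 199, so 29.85 cm³.
Support = 0.15 × 317, so 47.55 cm³.
Total extruded = 118 + 29.85 + 47.55, so 195.4 cm³.
Mass = 195.4 × 1.09, so 212.986 g.
Cost = 212.986 g / 1000 × $34.7/kg = $7.39.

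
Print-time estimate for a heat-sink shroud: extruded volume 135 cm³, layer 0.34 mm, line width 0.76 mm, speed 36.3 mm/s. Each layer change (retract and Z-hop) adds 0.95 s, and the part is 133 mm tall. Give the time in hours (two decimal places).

Bead cross-section = 0.34 × 0.76, so 0.2584 mm².
Toolpath length = 135 cm³ / 0.2584 mm² = 135000 / 0.2584 = 522445.8 mm.
Time extruding = 522445.8 / 36.3, so 14392.4 s.
Number of layers: 133 / 0.34 → 392 (rounded up).
Layer-change overhead = 392 × 0.95, so 372.4 s.
Altogether 14392.4 + 372.4 = 14764.8 s, i.e. 4.10 hours.

4.10 hours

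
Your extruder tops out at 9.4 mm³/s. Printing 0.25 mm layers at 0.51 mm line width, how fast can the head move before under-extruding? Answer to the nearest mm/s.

74 mm/s

A = 0.25 × 0.51, so 0.1275 mm².
v_max = Q/A = 9.4/0.1275 = 73.73 mm/s → 74 mm/s.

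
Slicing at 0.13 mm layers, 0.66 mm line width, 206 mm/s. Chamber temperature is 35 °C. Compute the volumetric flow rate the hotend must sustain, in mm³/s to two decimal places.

17.67

Bead cross-section = 0.13 × 0.66, so 0.0858 mm².
Q = v·A = 206 × 0.0858 = 17.67 mm³/s.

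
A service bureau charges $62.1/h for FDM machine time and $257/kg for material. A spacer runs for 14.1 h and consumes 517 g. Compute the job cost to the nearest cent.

$1008.48

Machine cost = 62.1 × 14.1, so $875.61.
Material charge = 257 × 517/1000 = $132.869.
Job cost: 875.61 + 132.869 = 1008.479 ≈ $1008.48.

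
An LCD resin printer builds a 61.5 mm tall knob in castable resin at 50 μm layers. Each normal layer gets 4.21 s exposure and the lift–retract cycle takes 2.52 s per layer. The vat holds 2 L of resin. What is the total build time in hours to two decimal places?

Layers = ⌈61.5/0.05⌉ = 1230.
Cycle time = 4.21 + 2.52, so 6.73 s.
Build time: 1230 × 6.73 s = 8277.9 s, i.e. 2.30 hours.

2.30 hours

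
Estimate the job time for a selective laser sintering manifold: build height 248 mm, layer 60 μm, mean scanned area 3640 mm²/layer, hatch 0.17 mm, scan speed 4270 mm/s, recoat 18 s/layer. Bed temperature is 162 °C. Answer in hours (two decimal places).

Layer count = ceil(248 / 0.06) = 4134.
Per-layer scan distance = 3640 / 0.17 = 21411.8 mm.
Per-layer scan time = 21411.8 / 4270, so 5.0145 s.
Per-layer time = 5.0145 + 18 = 23.0145 s.
Total: 4134 × 23.0145 s = 95141.943 s → 26.43 hours.

26.43 hours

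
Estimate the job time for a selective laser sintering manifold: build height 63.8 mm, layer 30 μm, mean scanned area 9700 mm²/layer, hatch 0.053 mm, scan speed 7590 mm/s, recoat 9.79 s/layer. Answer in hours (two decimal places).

20.03 hours

Layer count = ceil(63.8 / 0.03) = 2127.
Scan path per layer = 9700 / 0.053 = 183018.9 mm.
Laser time per layer = 183018.9 / 7590, so 24.1132 s.
Layer cycle = 24.1132 + 9.79 = 33.9032 s.
Total: 2127 × 33.9032 s = 72112.1064 s → 20.03 hours.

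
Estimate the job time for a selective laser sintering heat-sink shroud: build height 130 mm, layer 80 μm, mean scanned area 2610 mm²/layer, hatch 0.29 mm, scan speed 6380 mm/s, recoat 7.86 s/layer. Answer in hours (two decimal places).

4.18 hours

Number of layers: 130 / 0.08 → 1625 (rounded up).
Per-layer scan distance = 2610 / 0.29 = 9000 mm.
Scan time per layer = 9000 / 6380 = 1.4107 s.
Time per layer = 1.4107 + 7.86, so 9.2707 s.
1625 layers × 9.2707 s/layer = 15064.8875 s, i.e. 4.18 hours.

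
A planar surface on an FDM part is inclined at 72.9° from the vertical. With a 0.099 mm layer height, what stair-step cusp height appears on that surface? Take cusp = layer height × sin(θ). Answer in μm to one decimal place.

h_c = t·sin θ = 0.099 × 0.9558 = 0.094624 mm (94.6 μm).

94.6 μm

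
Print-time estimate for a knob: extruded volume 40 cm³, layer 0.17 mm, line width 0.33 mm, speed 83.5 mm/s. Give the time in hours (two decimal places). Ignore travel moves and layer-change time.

Line area: 0.17 × 0.33 → 0.0561 mm².
Toolpath length = 40 cm³ / 0.0561 mm² = 40000 / 0.0561 = 713012.5 mm.
Print-move time = 713012.5 / 83.5, so 8539.1 s.
Converting: 8539.1 s = 2.37 hours.

2.37 hours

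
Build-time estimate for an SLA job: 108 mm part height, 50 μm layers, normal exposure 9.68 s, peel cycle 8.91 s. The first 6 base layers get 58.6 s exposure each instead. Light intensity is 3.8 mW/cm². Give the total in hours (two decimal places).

Layers = ⌈108/0.05⌉ = 2160.
Burn-in layers = 6 × (58.6 + 8.91), so 405.06 s.
Normal layers = 2154 × (9.68 + 8.91) = 40042.86 s.
Total = 405.06 + 40042.86 = 40447.92 s = 11.24 hours.

11.24 hours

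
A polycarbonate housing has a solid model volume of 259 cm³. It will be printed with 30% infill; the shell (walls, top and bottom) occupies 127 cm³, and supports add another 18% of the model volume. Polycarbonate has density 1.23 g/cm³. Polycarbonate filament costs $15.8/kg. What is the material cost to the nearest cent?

Interior volume: 259 − 127 → 132 cm³.
Deposited infill = 0.30 × 132, so 39.6 cm³.
Support = 0.18 × 259, so 46.62 cm³.
Total extruded = 127 + 39.6 + 46.62 = 213.22 cm³.
Mass = 213.22 × 1.23, so 262.2606 g.
At $15.8/kg: 262.2606/1000 × 15.8 = $4.14.

$4.14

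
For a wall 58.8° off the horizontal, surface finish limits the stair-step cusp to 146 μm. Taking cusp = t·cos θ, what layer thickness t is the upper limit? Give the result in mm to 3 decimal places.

0.282 mm

t = h_c / cos θ = 0.146 / 0.5180 = 0.282 mm.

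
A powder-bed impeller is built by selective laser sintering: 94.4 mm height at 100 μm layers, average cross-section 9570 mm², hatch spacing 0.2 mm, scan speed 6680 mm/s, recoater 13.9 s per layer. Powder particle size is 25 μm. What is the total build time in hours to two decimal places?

Layers = ⌈94.4/0.1⌉ = 944.
Per-layer scan distance: 9570 / 0.2 → 47850 mm.
Scan time per layer = 47850 / 6680, so 7.1632 s.
Time per layer: 7.1632 + 13.9 → 21.0632 s.
944 layers × 21.0632 s/layer = 19883.6608 s, i.e. 5.52 hours.

5.52 hours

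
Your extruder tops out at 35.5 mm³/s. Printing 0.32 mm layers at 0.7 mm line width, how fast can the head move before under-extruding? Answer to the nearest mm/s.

A = 0.32 × 0.7, so 0.224 mm².
v_max = Q/A = 35.5/0.224 = 158.48 mm/s → 158 mm/s.

158 mm/s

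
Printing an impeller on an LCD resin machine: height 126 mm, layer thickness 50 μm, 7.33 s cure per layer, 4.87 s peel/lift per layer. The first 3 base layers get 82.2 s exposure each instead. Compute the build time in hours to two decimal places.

8.60 hours

Number of layers: 126 / 0.05 → 2520 (rounded up).
Bottom layers = 3 × (82.2 + 4.87), so 261.21 s.
Normal layers = 2517 × (7.33 + 4.87) = 30707.4 s.
Total = 261.21 + 30707.4 = 30968.61 s = 8.60 hours.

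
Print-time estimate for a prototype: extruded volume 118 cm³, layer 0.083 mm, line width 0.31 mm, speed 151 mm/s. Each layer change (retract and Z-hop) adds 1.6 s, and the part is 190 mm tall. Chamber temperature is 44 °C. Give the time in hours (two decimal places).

9.45 hours

Extrusion cross-section: 0.083 × 0.31 → 0.02573 mm².
Total extruded path = 118000/0.02573 = 4586086.3 mm.
Print-move time = 4586086.3 / 151, so 30371.4 s.
Number of layers: 190 / 0.083 → 2290 (rounded up).
Non-print overhead = 2290 × 1.6, so 3664 s.
Total = 30371.4 + 3664 = 34035.4 s = 9.45 hours.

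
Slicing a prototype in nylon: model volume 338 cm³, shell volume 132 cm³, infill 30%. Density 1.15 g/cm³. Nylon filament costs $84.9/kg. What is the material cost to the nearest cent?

$18.92

Volume inside the shell: 338 − 132 → 206 cm³.
Deposited infill: 0.30 × 206 → 61.8 cm³.
Total printed volume = 132 + 61.8, so 193.8 cm³.
Mass = 193.8 × 1.15, so 222.87 g.
At $84.9/kg: 222.87/1000 × 84.9 = $18.92.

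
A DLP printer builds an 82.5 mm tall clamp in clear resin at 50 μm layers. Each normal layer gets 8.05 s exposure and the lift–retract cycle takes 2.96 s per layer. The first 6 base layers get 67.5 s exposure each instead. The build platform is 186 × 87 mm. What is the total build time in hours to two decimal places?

5.15 hours

Number of layers: 82.5 / 0.05 → 1650 (rounded up).
Burn-in layers = 6 × (67.5 + 2.96) = 422.76 s.
Normal layers = 1644 × (8.05 + 2.96), so 18100.44 s.
Total = 422.76 + 18100.44 = 18523.2 s = 5.15 hours.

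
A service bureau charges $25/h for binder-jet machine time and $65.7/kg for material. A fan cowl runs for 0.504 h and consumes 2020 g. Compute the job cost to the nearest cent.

$145.31

Machine cost = 25 × 0.504, so $12.60.
Feedstock cost: 65.7 × 2020/1000 → $132.714.
Total = 12.60 + 132.714 = 145.314 ≈ $145.31.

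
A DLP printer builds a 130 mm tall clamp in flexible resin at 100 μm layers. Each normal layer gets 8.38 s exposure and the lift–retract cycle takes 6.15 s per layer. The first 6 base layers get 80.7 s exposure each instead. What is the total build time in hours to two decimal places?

5.37 hours

Layers = ⌈130/0.1⌉ = 1300.
Base layers = 6 × (80.7 + 6.15), so 521.1 s.
Normal layers: 1294 × (8.38 + 6.15) → 18801.82 s.
Sum: 521.1 + 18801.82 = 19322.92 s → 5.37 hours.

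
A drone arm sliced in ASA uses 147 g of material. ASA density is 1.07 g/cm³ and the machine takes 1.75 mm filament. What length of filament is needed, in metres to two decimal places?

57.12 m

Volume = 147 g / 1.07 g·cm⁻³ = 137.3832 cm³ = 137383.2 mm³.
A = π r² = π × 0.875² = 2.4053 mm².
Length = 137383.2 / 2.4053 = 57116.87 mm = 57.12 m.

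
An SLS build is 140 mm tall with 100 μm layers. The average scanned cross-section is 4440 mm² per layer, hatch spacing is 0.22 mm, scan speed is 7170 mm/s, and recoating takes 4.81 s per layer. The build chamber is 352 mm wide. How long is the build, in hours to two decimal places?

2.97 hours

Number of layers: 140 / 0.1 → 1400 (rounded up).
Per-layer scan distance = 4440 / 0.22 = 20181.8 mm.
Per-layer scan time = 20181.8 / 7170 = 2.8148 s.
Time per layer: 2.8148 + 4.81 → 7.6248 s.
1400 layers × 7.6248 s/layer = 10674.72 s, i.e. 2.97 hours.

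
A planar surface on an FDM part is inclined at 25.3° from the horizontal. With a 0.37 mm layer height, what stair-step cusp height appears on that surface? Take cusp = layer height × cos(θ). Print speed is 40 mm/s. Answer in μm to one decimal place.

h_c = t·cos θ = 0.37 × 0.9041 = 0.334517 mm (334.5 μm).

334.5 μm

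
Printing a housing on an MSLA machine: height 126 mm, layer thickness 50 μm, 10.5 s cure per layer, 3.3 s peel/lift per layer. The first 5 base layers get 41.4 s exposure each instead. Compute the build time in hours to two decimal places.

9.70 hours

Layer count = ceil(126 / 0.05) = 2520.
Base layers = 5 × (41.4 + 3.3), so 223.5 s.
Normal layers: 2515 × (10.5 + 3.3) → 34707 s.
Sum: 223.5 + 34707 = 34930.5 s → 9.70 hours.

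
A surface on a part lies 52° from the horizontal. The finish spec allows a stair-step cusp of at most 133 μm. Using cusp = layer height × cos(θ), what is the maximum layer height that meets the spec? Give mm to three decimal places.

0.216 mm

cos(52°) = 0.6157; t_max = 0.133/0.6157 = 0.216 mm.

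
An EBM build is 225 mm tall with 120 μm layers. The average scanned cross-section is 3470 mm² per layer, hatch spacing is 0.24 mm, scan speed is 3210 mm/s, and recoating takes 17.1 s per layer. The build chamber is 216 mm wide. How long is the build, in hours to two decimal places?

11.25 hours

Layer count = ceil(225 / 0.12) = 1875.
Scan path per layer = 3470 / 0.24 = 14458.3 mm.
Scan time per layer: 14458.3 / 3210 → 4.5041 s.
Layer cycle = 4.5041 + 17.1 = 21.6041 s.
Build time = 1875 × 21.6041 = 40507.6875 s = 11.25 hours.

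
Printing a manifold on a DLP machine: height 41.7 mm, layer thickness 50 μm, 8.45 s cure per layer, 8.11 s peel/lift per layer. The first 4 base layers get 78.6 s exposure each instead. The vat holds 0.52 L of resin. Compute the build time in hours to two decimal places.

3.91 hours

Number of layers: 41.7 / 0.05 → 834 (rounded up).
Burn-in layers = 4 × (78.6 + 8.11), so 346.84 s.
Regular layers = 830 × (8.45 + 8.11), so 13744.8 s.
Sum: 346.84 + 13744.8 = 14091.64 s → 3.91 hours.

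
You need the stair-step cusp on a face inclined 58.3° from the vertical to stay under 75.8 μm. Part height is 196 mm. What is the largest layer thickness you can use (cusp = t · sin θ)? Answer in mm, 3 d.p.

0.089 mm

sin(58.3°) = 0.8508; t_max = 0.0758/0.8508 = 0.089 mm.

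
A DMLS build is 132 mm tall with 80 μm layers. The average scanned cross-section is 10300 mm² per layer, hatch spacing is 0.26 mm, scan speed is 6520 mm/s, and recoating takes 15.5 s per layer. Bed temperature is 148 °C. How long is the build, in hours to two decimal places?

9.89 hours

Layer count = ceil(132 / 0.08) = 1650.
Scan path per layer: 10300 / 0.26 → 39615.4 mm.
Scan time per layer = 39615.4 / 6520, so 6.076 s.
Per-layer time = 6.076 + 15.5, so 21.576 s.
Total: 1650 × 21.576 s = 35600.4 s → 9.89 hours.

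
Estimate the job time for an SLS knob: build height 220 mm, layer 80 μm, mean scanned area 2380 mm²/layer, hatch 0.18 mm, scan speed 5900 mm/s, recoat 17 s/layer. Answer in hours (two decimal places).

Layers = ⌈220/0.08⌉ = 2750.
Per-layer scan distance = 2380 / 0.18, so 13222.2 mm.
Laser time per layer: 13222.2 / 5900 → 2.2411 s.
Per-layer time = 2.2411 + 17 = 19.2411 s.
Total: 2750 × 19.2411 s = 52913.025 s → 14.70 hours.

14.70 hours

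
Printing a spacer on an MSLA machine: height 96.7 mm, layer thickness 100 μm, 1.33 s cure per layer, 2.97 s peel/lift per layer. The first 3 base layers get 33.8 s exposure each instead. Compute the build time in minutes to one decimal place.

Number of layers: 96.7 / 0.1 → 967 (rounded up).
Base layers = 3 × (33.8 + 2.97), so 110.31 s.
Normal layers: 964 × (1.33 + 2.97) → 4145.2 s.
Total = 110.31 + 4145.2 = 4255.51 s = 70.9 minutes.

70.9 minutes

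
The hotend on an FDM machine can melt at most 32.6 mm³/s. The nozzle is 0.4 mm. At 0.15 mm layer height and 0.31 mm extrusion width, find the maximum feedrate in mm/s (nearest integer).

701 mm/s

A = 0.15 × 0.31 = 0.0465 mm².
Max speed = 32.6 / 0.0465 = 701.08 ≈ 701 mm/s.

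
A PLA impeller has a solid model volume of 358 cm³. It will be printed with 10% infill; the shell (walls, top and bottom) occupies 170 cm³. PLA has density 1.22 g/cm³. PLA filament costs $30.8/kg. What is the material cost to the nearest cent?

$7.09

Infill region = 358 − 170 = 188 cm³.
Infill volume = 0.10 × 188, so 18.8 cm³.
Deposited volume: 170 + 18.8 → 188.8 cm³.
Mass = 188.8 × 1.22, so 230.336 g.
Cost = 230.336 g / 1000 × $30.8/kg = $7.09.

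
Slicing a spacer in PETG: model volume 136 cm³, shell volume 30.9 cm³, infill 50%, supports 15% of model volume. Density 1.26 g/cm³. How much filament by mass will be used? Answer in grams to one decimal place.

Interior volume = 136 − 30.9, so 105.1 cm³.
Infill deposited = 0.50 × 105.1, so 52.55 cm³.
Support: 0.15 × 136 → 20.4 cm³.
Deposited volume = 30.9 + 52.55 + 20.4 = 103.85 cm³.
Mass = 103.85 × 1.26 = 130.851 g.

130.9 g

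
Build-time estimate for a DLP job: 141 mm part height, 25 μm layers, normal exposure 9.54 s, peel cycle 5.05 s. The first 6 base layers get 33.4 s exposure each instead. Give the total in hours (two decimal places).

Layers = ⌈141/0.025⌉ = 5640.
Bottom layers = 6 × (33.4 + 5.05), so 230.7 s.
Regular layers = 5634 × (9.54 + 5.05) = 82200.06 s.
Sum: 230.7 + 82200.06 = 82430.76 s → 22.90 hours.

22.90 hours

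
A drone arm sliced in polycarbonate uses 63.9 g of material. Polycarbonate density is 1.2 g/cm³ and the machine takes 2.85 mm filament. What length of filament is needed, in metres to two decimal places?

8.35 m

Extruded volume: 63.9/1.2 = 53.25 cm³ (53250 mm³).
A = π r² = π × 1.425² = 6.3794 mm².
L = V/A = 53250/6.3794 = 8347.18 mm → 8.35 m.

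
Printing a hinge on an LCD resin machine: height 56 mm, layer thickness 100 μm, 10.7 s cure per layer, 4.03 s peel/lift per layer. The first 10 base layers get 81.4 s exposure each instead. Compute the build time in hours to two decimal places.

Layer count = ceil(56 / 0.1) = 560.
Burn-in layers = 10 × (81.4 + 4.03), so 854.3 s.
Normal layers = 550 × (10.7 + 4.03), so 8101.5 s.
Total = 854.3 + 8101.5 = 8955.8 s = 2.49 hours.

2.49 hours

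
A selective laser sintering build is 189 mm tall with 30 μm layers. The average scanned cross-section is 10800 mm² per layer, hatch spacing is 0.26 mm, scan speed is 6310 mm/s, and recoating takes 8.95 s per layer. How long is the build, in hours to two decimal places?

27.18 hours

Number of layers: 189 / 0.03 → 6300 (rounded up).
Scan path per layer = 10800 / 0.26 = 41538.5 mm.
Laser time per layer = 41538.5 / 6310, so 6.583 s.
Per-layer time = 6.583 + 8.95 = 15.533 s.
6300 layers × 15.533 s/layer = 97857.9 s, i.e. 27.18 hours.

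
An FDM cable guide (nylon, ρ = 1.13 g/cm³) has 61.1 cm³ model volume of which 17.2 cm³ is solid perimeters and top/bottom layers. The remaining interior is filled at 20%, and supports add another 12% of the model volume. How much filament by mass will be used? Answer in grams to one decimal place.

Interior volume = 61.1 − 17.2, so 43.9 cm³.
Deposited infill = 0.20 × 43.9 = 8.78 cm³.
Support = 0.12 × 61.1, so 7.332 cm³.
Total printed volume = 17.2 + 8.78 + 7.332 = 33.312 cm³.
Mass = 33.312 × 1.13, so 37.64256 g.

37.6 g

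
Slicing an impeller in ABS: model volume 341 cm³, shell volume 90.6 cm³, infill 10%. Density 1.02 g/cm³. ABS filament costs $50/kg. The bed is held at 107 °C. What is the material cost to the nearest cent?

$5.90

Infill region = 341 − 90.6 = 250.4 cm³.
Infill deposited = 0.10 × 250.4, so 25.04 cm³.
Total printed volume = 90.6 + 25.04 = 115.64 cm³.
Mass = 115.64 × 1.02, so 117.9528 g.
At $50/kg: 117.9528/1000 × 50 = $5.90.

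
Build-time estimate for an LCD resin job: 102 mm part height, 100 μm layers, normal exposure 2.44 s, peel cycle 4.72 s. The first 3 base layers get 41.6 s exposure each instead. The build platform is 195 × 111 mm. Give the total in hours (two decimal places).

2.06 hours

Layer count = ceil(102 / 0.1) = 1020.
Base layers: 3 × (41.6 + 4.72) → 138.96 s.
Normal layers: 1017 × (2.44 + 4.72) → 7281.72 s.
Sum: 138.96 + 7281.72 = 7420.68 s → 2.06 hours.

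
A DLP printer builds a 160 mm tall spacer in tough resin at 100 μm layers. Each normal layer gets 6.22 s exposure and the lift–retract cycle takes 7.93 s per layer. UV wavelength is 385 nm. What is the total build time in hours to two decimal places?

6.29 hours

Number of layers: 160 / 0.1 → 1600 (rounded up).
Cycle time: 6.22 + 7.93 → 14.15 s.
Total = 1600 × 14.15 = 22640 s = 6.29 hours.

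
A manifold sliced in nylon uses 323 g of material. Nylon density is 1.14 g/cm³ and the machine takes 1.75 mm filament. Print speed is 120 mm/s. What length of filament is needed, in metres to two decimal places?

117.80 m

Volume = 323 g / 1.14 g·cm⁻³ = 283.3333 cm³ = 283333.3 mm³.
A = π r² = π × 0.875² = 2.4053 mm².
L = V/A = 283333.3/2.4053 = 117795.41 mm → 117.80 m.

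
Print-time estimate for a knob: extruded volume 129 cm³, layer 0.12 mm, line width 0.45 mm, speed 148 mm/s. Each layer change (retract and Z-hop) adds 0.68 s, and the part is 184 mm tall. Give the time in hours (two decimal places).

4.77 hours

Extrusion cross-section = 0.12 × 0.45 = 0.054 mm².
Total extruded path = 129000/0.054 = 2388888.9 mm.
Time extruding = 2388888.9 / 148, so 16141.1 s.
Layer count = ceil(184 / 0.12) = 1534.
Layer-change overhead: 1534 × 0.68 → 1043.12 s.
Total = 16141.1 + 1043.12 = 17184.22 s = 4.77 hours.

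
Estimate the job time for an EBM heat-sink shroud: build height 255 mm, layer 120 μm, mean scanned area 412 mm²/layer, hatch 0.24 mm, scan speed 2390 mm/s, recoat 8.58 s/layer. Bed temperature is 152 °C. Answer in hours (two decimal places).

5.49 hours

Number of layers: 255 / 0.12 → 2125 (rounded up).
Scan path per layer = 412 / 0.24, so 1716.7 mm.
Beam time per layer = 1716.7 / 2390 = 0.7183 s.
Per-layer time = 0.7183 + 8.58 = 9.2983 s.
Total: 2125 × 9.2983 s = 19758.8875 s → 5.49 hours.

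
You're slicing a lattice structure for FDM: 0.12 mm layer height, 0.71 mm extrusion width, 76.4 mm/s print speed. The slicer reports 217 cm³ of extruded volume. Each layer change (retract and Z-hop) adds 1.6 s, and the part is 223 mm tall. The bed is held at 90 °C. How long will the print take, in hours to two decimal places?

Extrusion cross-section: 0.12 × 0.71 → 0.0852 mm².
Toolpath length = 217 cm³ / 0.0852 mm² = 217000 / 0.0852 = 2546948.4 mm.
Extrusion time = 2546948.4 / 76.4, so 33337 s.
Layer count = ceil(223 / 0.12) = 1859.
Non-print overhead: 1859 × 1.6 → 2974.4 s.
Total = 33337 + 2974.4 = 36311.4 s = 10.09 hours.

10.09 hours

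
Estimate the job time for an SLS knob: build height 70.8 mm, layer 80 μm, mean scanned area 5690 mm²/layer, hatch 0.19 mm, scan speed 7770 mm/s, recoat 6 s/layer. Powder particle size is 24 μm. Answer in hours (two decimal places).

2.42 hours

Number of layers: 70.8 / 0.08 → 885 (rounded up).
Per-layer scan distance = 5690 / 0.19, so 29947.4 mm.
Per-layer scan time = 29947.4 / 7770, so 3.8542 s.
Layer cycle = 3.8542 + 6, so 9.8542 s.
Total: 885 × 9.8542 s = 8720.967 s → 2.42 hours.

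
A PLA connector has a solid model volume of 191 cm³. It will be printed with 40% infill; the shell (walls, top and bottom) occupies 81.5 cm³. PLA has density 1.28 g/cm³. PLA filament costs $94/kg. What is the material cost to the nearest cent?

$15.08

Interior volume: 191 − 81.5 → 109.5 cm³.
Deposited infill: 0.40 × 109.5 → 43.8 cm³.
Deposited volume: 81.5 + 43.8 → 125.3 cm³.
Mass: 125.3 × 1.28 → 160.384 g.
Cost = 160.384 g / 1000 × $94/kg = $15.08.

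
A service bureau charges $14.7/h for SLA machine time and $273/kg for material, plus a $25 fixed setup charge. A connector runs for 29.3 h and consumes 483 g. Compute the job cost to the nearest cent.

$587.57

Machine-time cost = 14.7 × 29.3 = $430.71.
Feedstock cost: 273 × 483/1000 → $131.859.
Adding setup: 430.71 + 131.859 + 25 → 587.569 ≈ $587.57.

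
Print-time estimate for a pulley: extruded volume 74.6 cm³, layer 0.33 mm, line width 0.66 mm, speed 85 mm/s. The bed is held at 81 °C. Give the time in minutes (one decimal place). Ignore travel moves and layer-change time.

Bead cross-section = 0.33 × 0.66 = 0.2178 mm².
Total extruded path = 74600/0.2178 = 342516.1 mm.
Print-move time: 342516.1 / 85 → 4029.6 s.
That's 4029.6 s → 67.2 minutes.

67.2 minutes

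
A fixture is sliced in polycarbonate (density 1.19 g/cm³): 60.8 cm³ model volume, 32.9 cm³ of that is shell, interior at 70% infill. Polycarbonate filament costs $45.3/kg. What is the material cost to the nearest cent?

Volume inside the shell = 60.8 − 32.9, so 27.9 cm³.
Infill deposited = 0.70 × 27.9, so 19.53 cm³.
Total printed volume = 32.9 + 19.53, so 52.43 cm³.
Mass = 52.43 × 1.19 = 62.3917 g.
At $45.3/kg: 62.3917/1000 × 45.3 = $2.83.

$2.83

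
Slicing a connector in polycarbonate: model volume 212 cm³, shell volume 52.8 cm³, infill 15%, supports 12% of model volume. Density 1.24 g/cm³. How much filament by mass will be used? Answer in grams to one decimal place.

Interior volume = 212 − 52.8, so 159.2 cm³.
Deposited infill = 0.15 × 159.2, so 23.88 cm³.
Support: 0.12 × 212 → 25.44 cm³.
Total printed volume = 52.8 + 23.88 + 25.44 = 102.12 cm³.
Mass = 102.12 × 1.24, so 126.6288 g.

126.6 g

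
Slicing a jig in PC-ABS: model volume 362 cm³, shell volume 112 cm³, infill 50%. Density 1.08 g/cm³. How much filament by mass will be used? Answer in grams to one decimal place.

Volume inside the shell = 362 − 112, so 250 cm³.
Infill volume: 0.50 × 250 → 125 cm³.
Total printed volume = 112 + 125 = 237 cm³.
Mass = 237 × 1.08 = 255.96 g.

256.0 g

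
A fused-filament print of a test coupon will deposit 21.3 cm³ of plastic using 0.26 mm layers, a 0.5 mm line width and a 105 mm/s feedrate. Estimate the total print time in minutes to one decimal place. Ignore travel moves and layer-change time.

26.0 minutes

Line area = 0.26 × 0.5 = 0.13 mm².
Total extruded path = 21300/0.13 = 163846.2 mm.
Print-move time = 163846.2 / 105, so 1560.4 s.
That's 1560.4 s → 26.0 minutes.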